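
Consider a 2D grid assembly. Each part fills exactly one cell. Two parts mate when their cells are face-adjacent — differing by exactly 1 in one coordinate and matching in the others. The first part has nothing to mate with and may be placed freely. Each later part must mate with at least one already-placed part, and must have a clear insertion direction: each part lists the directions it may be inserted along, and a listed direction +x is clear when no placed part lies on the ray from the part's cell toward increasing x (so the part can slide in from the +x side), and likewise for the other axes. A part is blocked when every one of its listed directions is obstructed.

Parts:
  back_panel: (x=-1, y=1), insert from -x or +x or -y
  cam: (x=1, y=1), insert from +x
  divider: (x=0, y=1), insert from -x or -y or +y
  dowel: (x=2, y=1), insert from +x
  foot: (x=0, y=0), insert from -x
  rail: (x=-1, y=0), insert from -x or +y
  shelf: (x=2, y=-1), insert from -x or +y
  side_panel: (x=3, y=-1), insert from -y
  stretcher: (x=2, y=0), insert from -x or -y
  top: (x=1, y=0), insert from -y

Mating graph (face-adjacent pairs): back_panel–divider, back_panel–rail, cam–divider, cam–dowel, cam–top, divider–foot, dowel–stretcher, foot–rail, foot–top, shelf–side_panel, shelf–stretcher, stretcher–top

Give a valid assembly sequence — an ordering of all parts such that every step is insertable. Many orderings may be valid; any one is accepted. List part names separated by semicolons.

1. side_panel@(3, -1) [-y clear] — {side_panel}
2. shelf@(2, -1) [-x clear] — {shelf, side_panel}
3. stretcher@(2, 0) [-x clear] — {shelf, side_panel, stretcher}
4. top@(1, 0) [-y clear] — {shelf, side_panel, stretcher, top}
5. foot@(0, 0) [-x clear] — {foot, shelf, side_panel, stretcher, top}
6. rail@(-1, 0) [-x clear] — {foot, rail, shelf, side_panel, stretcher, top}
7. divider@(0, 1) [-x clear] — {divider, foot, rail, shelf, side_panel, stretcher, top}
8. back_panel@(-1, 1) [-x clear] — {back_panel, divider, foot, rail, shelf, side_panel, stretcher, top}
9. cam@(1, 1) [+x clear] — {back_panel, cam, divider, foot, rail, shelf, side_panel, stretcher, top}
10. dowel@(2, 1) [+x clear] — {back_panel, cam, divider, dowel, foot, rail, shelf, side_panel, stretcher, top}

side_panel; shelf; stretcher; top; foot; rail; divider; back_panel; cam; dowel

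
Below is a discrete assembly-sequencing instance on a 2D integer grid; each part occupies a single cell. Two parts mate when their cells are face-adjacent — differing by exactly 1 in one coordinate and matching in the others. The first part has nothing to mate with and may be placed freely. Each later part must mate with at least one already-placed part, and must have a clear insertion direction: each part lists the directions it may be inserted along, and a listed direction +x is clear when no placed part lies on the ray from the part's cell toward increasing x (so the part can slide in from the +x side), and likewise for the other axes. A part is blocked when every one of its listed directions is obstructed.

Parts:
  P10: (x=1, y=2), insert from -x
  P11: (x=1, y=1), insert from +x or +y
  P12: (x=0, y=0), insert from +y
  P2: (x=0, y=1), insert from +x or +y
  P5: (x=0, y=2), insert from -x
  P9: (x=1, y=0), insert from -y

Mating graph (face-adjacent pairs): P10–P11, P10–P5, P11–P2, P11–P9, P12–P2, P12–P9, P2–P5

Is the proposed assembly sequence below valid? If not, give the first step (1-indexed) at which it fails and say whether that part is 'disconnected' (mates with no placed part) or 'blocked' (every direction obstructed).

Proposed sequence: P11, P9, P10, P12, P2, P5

Valid

1. P11@(1, 1) [+x clear] — {P11}
2. P9@(1, 0) [-y clear] — {P11, P9}
3. P10@(1, 2) [-x clear] — {P10, P11, P9}
4. P12@(0, 0) [+y clear] — {P10, P11, P12, P9}
5. P2@(0, 1) [+y clear] — {P10, P11, P12, P2, P9}
6. P5@(0, 2) [-x clear] — {P10, P11, P12, P2, P5, P9}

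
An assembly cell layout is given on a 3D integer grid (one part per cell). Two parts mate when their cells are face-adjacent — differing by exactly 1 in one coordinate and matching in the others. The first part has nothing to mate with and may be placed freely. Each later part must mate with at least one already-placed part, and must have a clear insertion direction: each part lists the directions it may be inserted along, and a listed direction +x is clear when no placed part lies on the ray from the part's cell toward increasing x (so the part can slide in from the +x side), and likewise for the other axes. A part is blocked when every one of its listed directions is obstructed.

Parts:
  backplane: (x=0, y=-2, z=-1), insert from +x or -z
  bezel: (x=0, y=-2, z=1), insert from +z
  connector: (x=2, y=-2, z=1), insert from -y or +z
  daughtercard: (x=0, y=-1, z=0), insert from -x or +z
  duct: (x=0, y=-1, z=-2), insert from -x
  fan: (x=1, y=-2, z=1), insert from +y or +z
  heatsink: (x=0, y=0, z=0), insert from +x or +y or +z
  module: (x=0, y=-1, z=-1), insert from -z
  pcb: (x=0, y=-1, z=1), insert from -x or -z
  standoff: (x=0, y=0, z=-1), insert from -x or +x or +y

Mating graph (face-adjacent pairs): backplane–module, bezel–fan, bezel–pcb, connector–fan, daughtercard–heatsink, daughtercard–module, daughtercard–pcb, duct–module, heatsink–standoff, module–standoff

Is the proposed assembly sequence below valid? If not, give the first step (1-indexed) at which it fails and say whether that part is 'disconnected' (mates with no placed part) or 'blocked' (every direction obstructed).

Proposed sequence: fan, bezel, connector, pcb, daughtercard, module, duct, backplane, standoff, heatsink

1. fan@(1, -2, 1) [+y clear] — {fan}
2. bezel@(0, -2, 1) [+z clear] — {bezel, fan}
3. connector@(2, -2, 1) [-y clear] — {bezel, connector, fan}
4. pcb@(0, -1, 1) [-x clear] — {bezel, connector, fan, pcb}
5. daughtercard@(0, -1, 0) [-x clear] — {bezel, connector, daughtercard, fan, pcb}
6. module@(0, -1, -1) [-z clear] — {bezel, connector, daughtercard, fan, module, pcb}
7. duct@(0, -1, -2) [-x clear] — {bezel, connector, daughtercard, duct, fan, module, pcb}
8. backplane@(0, -2, -1) [+x clear] — {backplane, bezel, connector, daughtercard, duct, fan, module, pcb}
9. standoff@(0, 0, -1) [-x clear] — {backplane, bezel, connector, daughtercard, duct, fan, module, pcb, standoff}
10. heatsink@(0, 0, 0) [+x clear] — {backplane, bezel, connector, daughtercard, duct, fan, heatsink, module, pcb, standoff}

Valid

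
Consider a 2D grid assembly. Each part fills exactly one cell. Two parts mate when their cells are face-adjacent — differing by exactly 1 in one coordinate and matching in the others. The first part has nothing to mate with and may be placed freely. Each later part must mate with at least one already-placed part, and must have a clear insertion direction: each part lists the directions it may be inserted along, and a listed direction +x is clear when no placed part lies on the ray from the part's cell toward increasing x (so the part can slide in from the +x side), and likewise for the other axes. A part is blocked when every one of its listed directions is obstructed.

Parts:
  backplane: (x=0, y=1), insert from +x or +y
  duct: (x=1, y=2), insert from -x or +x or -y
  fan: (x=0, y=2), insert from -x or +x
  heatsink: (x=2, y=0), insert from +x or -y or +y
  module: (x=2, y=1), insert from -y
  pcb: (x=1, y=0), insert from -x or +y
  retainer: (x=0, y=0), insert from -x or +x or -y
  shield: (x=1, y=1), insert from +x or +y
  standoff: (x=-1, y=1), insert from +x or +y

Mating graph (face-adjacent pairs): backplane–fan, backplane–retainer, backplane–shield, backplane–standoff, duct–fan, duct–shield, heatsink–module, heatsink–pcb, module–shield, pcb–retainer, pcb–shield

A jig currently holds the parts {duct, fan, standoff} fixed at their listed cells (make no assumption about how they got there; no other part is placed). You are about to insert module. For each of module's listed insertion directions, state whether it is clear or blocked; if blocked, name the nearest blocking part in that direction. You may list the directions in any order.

-y: ray from module(2, 1) has no placed part ⇒ clear

-y: clear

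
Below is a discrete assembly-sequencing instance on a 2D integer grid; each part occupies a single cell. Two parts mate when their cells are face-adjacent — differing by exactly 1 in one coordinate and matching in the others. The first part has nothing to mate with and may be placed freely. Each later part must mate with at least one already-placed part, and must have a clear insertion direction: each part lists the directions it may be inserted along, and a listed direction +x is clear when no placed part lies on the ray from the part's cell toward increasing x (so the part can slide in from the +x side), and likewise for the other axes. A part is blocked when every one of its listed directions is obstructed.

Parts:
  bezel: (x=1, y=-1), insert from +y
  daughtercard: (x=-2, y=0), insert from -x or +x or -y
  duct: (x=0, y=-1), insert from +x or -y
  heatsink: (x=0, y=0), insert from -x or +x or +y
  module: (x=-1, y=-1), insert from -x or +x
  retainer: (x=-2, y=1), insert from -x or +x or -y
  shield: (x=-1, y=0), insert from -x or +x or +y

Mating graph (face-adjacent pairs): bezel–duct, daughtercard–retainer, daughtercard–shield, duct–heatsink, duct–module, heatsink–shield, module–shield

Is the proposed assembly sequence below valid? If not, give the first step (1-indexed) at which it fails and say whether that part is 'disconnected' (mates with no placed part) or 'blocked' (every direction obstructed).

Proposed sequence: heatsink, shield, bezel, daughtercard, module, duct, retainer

1. heatsink@(0, 0) [-x clear] — {heatsink}
2. shield@(-1, 0) [-x clear] — {heatsink, shield}
3. bezel@(1, -1) — no placed neighbour ⇒ disconnected

Invalid at step 3 (disconnected)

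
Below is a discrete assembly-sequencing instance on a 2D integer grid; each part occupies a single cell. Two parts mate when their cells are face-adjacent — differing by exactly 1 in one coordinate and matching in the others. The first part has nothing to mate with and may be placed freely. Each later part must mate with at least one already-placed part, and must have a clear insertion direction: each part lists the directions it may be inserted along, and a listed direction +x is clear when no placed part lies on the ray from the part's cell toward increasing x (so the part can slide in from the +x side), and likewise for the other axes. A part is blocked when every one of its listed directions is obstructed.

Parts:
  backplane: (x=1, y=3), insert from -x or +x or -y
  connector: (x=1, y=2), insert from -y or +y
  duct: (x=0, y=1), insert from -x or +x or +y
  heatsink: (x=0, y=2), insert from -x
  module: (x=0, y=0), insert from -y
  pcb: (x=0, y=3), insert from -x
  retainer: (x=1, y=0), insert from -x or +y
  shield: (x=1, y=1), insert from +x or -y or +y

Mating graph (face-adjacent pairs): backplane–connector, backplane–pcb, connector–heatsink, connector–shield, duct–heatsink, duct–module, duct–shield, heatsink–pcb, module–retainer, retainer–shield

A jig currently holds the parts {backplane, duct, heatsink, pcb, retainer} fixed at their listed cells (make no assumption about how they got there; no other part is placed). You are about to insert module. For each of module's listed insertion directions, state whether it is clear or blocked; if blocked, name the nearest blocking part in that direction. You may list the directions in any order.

-y: ray from module(0, 0) has no placed part ⇒ clear

-y: clear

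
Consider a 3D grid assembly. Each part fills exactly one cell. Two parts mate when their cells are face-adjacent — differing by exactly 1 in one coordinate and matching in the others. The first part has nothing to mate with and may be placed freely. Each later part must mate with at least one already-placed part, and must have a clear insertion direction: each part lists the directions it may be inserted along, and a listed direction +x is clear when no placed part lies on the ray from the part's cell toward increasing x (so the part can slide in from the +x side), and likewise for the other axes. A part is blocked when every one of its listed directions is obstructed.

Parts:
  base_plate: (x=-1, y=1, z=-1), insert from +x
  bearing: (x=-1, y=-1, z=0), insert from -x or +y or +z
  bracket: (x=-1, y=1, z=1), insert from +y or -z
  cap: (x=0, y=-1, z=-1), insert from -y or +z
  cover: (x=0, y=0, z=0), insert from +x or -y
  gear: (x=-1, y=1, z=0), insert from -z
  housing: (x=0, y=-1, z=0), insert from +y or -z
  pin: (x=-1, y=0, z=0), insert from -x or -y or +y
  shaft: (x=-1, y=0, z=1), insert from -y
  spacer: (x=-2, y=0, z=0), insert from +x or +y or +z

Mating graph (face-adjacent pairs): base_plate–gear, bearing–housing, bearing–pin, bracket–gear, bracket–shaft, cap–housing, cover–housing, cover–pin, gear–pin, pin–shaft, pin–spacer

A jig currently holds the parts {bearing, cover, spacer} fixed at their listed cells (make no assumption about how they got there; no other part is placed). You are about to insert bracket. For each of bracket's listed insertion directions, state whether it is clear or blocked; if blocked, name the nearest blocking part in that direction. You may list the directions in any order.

+y: clear; -z: clear

+y: ray from bracket(-1, 1, 1) has no placed part ⇒ clear
-z: ray from bracket(-1, 1, 1) has no placed part ⇒ clear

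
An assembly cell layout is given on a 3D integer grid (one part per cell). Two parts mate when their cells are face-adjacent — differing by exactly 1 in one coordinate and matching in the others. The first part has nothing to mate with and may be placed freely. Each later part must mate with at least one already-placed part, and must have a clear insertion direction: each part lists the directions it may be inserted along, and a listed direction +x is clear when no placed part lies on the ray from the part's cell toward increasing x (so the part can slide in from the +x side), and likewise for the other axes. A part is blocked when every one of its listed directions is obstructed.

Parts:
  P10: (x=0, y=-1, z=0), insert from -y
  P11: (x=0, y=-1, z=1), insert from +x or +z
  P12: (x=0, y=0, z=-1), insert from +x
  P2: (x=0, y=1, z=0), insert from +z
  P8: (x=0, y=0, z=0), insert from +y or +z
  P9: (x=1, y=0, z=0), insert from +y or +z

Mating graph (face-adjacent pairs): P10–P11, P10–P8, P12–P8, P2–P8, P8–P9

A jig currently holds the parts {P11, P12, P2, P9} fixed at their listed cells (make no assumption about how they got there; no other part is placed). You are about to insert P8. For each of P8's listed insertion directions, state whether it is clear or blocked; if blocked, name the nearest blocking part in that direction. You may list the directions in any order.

+y: blocked by P2; +z: clear

+y: nearest on ray is P2@(0, 1, 0) ⇒ blocked
+z: ray from P8(0, 0, 0) has no placed part ⇒ clear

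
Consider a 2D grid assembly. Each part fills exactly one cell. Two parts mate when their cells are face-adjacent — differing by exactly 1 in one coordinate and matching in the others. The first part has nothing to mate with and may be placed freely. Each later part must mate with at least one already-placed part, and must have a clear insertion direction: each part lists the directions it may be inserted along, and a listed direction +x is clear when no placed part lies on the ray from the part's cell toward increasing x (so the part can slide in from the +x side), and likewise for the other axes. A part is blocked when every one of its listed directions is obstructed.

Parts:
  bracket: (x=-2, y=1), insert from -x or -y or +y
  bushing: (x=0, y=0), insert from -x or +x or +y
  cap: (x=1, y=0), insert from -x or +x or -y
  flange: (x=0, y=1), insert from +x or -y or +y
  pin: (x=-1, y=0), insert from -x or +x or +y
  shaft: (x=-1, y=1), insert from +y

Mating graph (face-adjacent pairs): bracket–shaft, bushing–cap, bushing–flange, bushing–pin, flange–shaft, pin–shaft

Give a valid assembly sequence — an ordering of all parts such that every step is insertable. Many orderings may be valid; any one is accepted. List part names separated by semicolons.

shaft; bracket; flange; pin; bushing; cap

1. shaft@(-1, 1) [+y clear] — {shaft}
2. bracket@(-2, 1) [-x clear] — {bracket, shaft}
3. flange@(0, 1) [+x clear] — {bracket, flange, shaft}
4. pin@(-1, 0) [-x clear] — {bracket, flange, pin, shaft}
5. bushing@(0, 0) [+x clear] — {bracket, bushing, flange, pin, shaft}
6. cap@(1, 0) [+x clear] — {bracket, bushing, cap, flange, pin, shaft}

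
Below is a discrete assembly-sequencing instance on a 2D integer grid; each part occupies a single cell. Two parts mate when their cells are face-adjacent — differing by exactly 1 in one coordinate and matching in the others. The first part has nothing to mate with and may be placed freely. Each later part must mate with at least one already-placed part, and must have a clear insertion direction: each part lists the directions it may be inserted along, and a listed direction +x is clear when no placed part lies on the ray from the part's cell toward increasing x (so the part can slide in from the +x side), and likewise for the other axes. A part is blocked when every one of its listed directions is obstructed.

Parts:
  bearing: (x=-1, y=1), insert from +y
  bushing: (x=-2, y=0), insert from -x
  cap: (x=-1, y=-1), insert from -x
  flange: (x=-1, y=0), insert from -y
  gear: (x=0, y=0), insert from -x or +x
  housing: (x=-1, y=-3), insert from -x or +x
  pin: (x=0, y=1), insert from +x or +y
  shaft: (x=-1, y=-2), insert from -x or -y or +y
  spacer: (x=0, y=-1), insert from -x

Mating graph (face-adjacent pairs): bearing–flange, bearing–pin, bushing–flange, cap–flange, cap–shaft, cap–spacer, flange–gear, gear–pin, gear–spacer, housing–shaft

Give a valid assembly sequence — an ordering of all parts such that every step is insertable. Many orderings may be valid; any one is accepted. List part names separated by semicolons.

1. spacer@(0, -1) [-x clear] — {spacer}
2. gear@(0, 0) [-x clear] — {gear, spacer}
3. flange@(-1, 0) [-y clear] — {flange, gear, spacer}
4. bearing@(-1, 1) [+y clear] — {bearing, flange, gear, spacer}
5. pin@(0, 1) [+x clear] — {bearing, flange, gear, pin, spacer}
6. cap@(-1, -1) [-x clear] — {bearing, cap, flange, gear, pin, spacer}
7. bushing@(-2, 0) [-x clear] — {bearing, bushing, cap, flange, gear, pin, spacer}
8. shaft@(-1, -2) [-x clear] — {bearing, bushing, cap, flange, gear, pin, shaft, spacer}
9. housing@(-1, -3) [-x clear] — {bearing, bushing, cap, flange, gear, housing, pin, shaft, spacer}

spacer; gear; flange; bearing; pin; cap; bushing; shaft; housing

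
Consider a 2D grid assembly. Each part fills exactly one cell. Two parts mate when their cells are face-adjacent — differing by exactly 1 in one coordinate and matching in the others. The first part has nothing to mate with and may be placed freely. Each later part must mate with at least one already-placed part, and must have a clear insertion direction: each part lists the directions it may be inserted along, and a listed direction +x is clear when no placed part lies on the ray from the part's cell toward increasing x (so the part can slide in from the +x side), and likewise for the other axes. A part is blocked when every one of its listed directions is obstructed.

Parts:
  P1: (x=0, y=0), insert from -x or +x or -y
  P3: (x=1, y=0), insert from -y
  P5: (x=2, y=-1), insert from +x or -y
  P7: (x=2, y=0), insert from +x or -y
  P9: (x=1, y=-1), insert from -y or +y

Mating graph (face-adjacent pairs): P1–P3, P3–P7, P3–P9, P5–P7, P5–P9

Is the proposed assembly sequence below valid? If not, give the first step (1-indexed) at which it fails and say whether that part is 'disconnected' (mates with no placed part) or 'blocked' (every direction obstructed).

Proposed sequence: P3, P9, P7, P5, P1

Valid

1. P3@(1, 0) [-y clear] — {P3}
2. P9@(1, -1) [-y clear] — {P3, P9}
3. P7@(2, 0) [+x clear] — {P3, P7, P9}
4. P5@(2, -1) [+x clear] — {P3, P5, P7, P9}
5. P1@(0, 0) [-x clear] — {P1, P3, P5, P7, P9}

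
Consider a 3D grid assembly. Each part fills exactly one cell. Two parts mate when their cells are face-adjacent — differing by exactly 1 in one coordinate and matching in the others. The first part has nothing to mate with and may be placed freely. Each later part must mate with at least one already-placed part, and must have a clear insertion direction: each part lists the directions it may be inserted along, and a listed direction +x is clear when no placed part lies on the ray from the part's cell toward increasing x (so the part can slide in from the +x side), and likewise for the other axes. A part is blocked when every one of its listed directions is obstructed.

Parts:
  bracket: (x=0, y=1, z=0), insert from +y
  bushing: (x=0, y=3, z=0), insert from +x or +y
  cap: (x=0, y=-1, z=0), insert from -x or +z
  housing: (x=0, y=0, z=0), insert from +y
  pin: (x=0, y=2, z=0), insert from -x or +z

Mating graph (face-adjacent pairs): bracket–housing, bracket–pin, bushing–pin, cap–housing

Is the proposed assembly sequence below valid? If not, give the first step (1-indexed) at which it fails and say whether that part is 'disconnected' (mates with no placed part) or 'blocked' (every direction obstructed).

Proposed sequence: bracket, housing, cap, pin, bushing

1. bracket@(0, 1, 0) [+y clear] — {bracket}
2. housing@(0, 0, 0) — +y all obstructed ⇒ blocked

Invalid at step 2 (blocked)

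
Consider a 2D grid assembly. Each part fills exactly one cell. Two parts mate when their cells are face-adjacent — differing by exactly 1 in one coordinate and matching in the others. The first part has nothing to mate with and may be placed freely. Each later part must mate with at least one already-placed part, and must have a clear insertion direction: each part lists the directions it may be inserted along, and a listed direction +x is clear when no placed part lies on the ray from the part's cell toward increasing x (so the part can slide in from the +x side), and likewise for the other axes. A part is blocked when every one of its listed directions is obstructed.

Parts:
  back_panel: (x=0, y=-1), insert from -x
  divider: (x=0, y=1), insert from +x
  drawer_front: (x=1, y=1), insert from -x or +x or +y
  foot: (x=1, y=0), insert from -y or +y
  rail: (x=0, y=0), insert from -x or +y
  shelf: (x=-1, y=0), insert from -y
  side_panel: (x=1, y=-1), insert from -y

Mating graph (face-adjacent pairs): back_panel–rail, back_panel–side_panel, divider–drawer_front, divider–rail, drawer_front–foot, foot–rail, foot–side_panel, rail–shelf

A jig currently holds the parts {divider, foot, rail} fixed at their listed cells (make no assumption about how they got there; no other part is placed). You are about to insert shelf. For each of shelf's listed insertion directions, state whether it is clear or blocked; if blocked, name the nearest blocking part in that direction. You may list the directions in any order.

-y: clear

-y: ray from shelf(-1, 0) has no placed part ⇒ clear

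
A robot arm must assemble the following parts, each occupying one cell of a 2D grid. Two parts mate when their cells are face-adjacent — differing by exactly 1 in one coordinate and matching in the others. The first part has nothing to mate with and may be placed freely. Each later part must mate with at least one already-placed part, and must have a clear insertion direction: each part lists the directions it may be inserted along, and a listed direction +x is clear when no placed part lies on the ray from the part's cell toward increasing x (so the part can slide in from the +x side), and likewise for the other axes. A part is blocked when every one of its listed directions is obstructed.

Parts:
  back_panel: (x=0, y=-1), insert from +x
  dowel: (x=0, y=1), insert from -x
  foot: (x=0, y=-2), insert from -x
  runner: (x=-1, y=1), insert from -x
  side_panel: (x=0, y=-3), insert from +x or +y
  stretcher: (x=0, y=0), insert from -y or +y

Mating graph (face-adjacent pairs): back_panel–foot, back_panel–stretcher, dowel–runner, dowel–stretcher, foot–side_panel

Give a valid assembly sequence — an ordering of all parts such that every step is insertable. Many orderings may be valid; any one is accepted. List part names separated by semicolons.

back_panel; stretcher; foot; dowel; runner; side_panel

1. back_panel@(0, -1) [+x clear] — {back_panel}
2. stretcher@(0, 0) [+y clear] — {back_panel, stretcher}
3. foot@(0, -2) [-x clear] — {back_panel, foot, stretcher}
4. dowel@(0, 1) [-x clear] — {back_panel, dowel, foot, stretcher}
5. runner@(-1, 1) [-x clear] — {back_panel, dowel, foot, runner, stretcher}
6. side_panel@(0, -3) [+x clear] — {back_panel, dowel, foot, runner, side_panel, stretcher}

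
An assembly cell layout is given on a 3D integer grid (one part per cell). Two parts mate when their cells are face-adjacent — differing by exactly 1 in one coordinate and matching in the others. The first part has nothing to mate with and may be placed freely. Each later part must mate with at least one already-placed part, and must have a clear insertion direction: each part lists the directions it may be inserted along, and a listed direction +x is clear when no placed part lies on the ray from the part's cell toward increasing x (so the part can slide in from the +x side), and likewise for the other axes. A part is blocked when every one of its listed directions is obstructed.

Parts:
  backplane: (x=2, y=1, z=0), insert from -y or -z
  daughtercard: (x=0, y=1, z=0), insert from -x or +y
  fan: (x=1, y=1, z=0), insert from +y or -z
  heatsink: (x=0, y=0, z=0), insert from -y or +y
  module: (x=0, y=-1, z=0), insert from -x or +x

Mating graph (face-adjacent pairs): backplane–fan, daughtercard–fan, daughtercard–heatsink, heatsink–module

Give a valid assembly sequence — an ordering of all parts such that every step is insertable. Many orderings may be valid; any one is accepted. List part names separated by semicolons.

1. backplane@(2, 1, 0) [-y clear] — {backplane}
2. fan@(1, 1, 0) [+y clear] — {backplane, fan}
3. daughtercard@(0, 1, 0) [-x clear] — {backplane, daughtercard, fan}
4. heatsink@(0, 0, 0) [-y clear] — {backplane, daughtercard, fan, heatsink}
5. module@(0, -1, 0) [-x clear] — {backplane, daughtercard, fan, heatsink, module}

backplane; fan; daughtercard; heatsink; module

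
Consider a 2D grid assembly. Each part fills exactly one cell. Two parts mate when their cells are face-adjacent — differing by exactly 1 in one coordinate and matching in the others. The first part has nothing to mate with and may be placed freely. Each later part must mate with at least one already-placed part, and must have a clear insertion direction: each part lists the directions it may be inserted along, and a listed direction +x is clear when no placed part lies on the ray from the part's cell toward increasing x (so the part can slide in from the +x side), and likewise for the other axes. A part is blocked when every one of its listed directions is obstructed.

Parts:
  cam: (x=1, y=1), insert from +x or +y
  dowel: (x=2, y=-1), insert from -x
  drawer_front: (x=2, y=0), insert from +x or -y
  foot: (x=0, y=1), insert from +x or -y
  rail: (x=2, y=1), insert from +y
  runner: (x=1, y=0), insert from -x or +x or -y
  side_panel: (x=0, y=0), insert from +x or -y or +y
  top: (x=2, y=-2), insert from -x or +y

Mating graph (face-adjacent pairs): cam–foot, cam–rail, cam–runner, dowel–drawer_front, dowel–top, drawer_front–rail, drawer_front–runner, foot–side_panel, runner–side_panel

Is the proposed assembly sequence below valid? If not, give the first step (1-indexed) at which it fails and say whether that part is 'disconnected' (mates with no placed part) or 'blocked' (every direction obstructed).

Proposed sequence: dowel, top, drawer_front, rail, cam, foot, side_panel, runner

1. dowel@(2, -1) [-x clear] — {dowel}
2. top@(2, -2) [-x clear] — {dowel, top}
3. drawer_front@(2, 0) [+x clear] — {dowel, drawer_front, top}
4. rail@(2, 1) [+y clear] — {dowel, drawer_front, rail, top}
5. cam@(1, 1) [+y clear] — {cam, dowel, drawer_front, rail, top}
6. foot@(0, 1) [-y clear] — {cam, dowel, drawer_front, foot, rail, top}
7. side_panel@(0, 0) [-y clear] — {cam, dowel, drawer_front, foot, rail, side_panel, top}
8. runner@(1, 0) [-y clear] — {cam, dowel, drawer_front, foot, rail, runner, side_panel, top}

Valid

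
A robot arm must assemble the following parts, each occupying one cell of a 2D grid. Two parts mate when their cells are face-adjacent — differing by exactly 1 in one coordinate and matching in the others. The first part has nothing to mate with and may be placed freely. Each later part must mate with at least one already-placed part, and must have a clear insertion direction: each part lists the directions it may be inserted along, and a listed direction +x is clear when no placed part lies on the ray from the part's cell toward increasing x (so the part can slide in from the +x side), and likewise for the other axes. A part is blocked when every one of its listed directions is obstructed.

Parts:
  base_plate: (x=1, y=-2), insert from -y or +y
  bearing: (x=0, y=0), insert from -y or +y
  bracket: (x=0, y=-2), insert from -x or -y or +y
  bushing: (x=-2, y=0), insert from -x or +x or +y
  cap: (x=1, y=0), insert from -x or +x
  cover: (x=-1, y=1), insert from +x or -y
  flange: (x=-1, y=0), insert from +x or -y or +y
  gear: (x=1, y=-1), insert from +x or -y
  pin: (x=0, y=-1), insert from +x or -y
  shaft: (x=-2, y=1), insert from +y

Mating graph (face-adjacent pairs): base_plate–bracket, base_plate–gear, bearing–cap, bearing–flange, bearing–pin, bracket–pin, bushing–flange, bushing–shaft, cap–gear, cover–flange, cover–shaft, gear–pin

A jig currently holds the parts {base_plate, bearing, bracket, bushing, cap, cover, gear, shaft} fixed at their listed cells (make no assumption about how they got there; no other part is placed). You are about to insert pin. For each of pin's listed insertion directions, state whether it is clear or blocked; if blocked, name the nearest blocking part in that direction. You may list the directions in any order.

+x: blocked by gear; -y: blocked by bracket

+x: nearest on ray is gear@(1, -1) ⇒ blocked
-y: nearest on ray is bracket@(0, -2) ⇒ blocked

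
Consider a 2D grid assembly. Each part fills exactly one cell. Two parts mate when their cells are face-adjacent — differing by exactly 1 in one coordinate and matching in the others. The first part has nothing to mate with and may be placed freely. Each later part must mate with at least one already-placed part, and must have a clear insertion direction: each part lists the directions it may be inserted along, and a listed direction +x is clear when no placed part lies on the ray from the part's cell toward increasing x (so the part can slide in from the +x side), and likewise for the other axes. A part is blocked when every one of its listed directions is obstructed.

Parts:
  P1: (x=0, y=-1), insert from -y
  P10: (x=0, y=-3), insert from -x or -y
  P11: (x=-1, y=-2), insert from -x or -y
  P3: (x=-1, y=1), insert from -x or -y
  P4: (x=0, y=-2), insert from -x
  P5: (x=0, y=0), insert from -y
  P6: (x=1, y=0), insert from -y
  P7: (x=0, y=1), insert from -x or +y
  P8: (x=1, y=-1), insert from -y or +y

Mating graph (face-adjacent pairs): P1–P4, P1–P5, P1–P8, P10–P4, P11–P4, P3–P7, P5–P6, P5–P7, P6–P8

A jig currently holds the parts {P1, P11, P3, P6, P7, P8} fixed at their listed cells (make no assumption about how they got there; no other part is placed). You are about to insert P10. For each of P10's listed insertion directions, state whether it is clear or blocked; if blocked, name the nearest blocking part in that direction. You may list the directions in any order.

-x: ray from P10(0, -3) has no placed part ⇒ clear
-y: ray from P10(0, -3) has no placed part ⇒ clear

-x: clear; -y: clear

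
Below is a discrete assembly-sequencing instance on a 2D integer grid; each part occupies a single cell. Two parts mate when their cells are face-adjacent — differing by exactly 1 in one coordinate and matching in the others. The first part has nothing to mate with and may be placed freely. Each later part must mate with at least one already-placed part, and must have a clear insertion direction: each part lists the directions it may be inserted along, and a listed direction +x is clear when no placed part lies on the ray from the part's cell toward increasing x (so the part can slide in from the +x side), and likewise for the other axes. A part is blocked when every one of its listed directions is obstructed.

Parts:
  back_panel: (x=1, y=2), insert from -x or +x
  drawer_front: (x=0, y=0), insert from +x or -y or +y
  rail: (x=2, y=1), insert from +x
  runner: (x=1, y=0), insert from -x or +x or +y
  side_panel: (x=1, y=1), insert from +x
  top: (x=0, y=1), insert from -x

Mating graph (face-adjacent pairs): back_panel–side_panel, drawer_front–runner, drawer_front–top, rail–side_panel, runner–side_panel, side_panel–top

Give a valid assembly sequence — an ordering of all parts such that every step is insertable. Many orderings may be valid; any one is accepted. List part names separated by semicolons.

top; drawer_front; side_panel; rail; back_panel; runner

1. top@(0, 1) [-x clear] — {top}
2. drawer_front@(0, 0) [+x clear] — {drawer_front, top}
3. side_panel@(1, 1) [+x clear] — {drawer_front, side_panel, top}
4. rail@(2, 1) [+x clear] — {drawer_front, rail, side_panel, top}
5. back_panel@(1, 2) [-x clear] — {back_panel, drawer_front, rail, side_panel, top}
6. runner@(1, 0) [+x clear] — {back_panel, drawer_front, rail, runner, side_panel, top}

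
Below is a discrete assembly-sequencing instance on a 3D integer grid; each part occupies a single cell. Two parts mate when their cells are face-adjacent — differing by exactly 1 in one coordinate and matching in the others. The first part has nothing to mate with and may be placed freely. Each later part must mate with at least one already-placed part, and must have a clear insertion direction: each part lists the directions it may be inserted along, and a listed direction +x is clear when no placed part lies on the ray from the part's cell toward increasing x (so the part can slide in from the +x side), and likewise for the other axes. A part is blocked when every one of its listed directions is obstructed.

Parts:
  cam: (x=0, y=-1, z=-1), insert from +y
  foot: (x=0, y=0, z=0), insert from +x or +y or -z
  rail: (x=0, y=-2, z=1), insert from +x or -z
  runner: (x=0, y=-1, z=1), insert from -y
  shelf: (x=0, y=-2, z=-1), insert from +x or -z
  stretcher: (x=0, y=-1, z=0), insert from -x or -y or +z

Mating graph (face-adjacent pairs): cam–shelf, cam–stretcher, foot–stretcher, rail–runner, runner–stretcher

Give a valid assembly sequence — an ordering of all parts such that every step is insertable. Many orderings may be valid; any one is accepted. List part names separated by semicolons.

stretcher; foot; cam; runner; rail; shelf

1. stretcher@(0, -1, 0) [-x clear] — {stretcher}
2. foot@(0, 0, 0) [+x clear] — {foot, stretcher}
3. cam@(0, -1, -1) [+y clear] — {cam, foot, stretcher}
4. runner@(0, -1, 1) [-y clear] — {cam, foot, runner, stretcher}
5. rail@(0, -2, 1) [+x clear] — {cam, foot, rail, runner, stretcher}
6. shelf@(0, -2, -1) [+x clear] — {cam, foot, rail, runner, shelf, stretcher}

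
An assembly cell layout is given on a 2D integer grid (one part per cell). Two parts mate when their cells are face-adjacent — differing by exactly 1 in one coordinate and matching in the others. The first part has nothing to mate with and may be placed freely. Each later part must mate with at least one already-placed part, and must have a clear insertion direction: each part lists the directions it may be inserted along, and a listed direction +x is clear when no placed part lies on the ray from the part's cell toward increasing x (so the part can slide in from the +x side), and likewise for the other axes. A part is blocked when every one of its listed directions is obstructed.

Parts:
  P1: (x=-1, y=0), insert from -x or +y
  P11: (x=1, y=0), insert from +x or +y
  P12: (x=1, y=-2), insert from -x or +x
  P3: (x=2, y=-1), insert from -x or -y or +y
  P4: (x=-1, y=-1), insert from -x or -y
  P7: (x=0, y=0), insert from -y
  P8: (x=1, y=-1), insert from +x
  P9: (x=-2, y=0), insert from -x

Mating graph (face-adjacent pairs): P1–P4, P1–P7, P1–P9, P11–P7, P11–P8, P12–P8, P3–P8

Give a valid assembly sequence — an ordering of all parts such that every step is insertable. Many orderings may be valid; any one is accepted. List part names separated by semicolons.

1. P9@(-2, 0) [-x clear] — {P9}
2. P1@(-1, 0) [+y clear] — {P1, P9}
3. P4@(-1, -1) [-x clear] — {P1, P4, P9}
4. P7@(0, 0) [-y clear] — {P1, P4, P7, P9}
5. P11@(1, 0) [+x clear] — {P1, P11, P4, P7, P9}
6. P8@(1, -1) [+x clear] — {P1, P11, P4, P7, P8, P9}
7. P12@(1, -2) [-x clear] — {P1, P11, P12, P4, P7, P8, P9}
8. P3@(2, -1) [-y clear] — {P1, P11, P12, P3, P4, P7, P8, P9}

P9; P1; P4; P7; P11; P8; P12; P3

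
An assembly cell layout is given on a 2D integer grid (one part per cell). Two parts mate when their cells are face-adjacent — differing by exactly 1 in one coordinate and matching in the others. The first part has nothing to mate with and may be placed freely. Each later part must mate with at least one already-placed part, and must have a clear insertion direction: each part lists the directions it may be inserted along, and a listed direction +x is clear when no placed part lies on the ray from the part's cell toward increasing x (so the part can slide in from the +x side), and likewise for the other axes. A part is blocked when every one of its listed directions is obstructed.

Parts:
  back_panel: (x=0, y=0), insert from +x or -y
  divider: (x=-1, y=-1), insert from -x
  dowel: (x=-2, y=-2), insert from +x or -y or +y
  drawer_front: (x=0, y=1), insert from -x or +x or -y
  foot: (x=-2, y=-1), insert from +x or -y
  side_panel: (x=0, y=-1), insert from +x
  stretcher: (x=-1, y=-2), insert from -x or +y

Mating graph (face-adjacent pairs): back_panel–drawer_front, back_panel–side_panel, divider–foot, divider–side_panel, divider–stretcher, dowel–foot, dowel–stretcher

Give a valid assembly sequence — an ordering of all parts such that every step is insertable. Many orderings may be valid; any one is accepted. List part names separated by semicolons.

1. drawer_front@(0, 1) [-x clear] — {drawer_front}
2. back_panel@(0, 0) [+x clear] — {back_panel, drawer_front}
3. side_panel@(0, -1) [+x clear] — {back_panel, drawer_front, side_panel}
4. divider@(-1, -1) [-x clear] — {back_panel, divider, drawer_front, side_panel}
5. stretcher@(-1, -2) [-x clear] — {back_panel, divider, drawer_front, side_panel, stretcher}
6. foot@(-2, -1) [-y clear] — {back_panel, divider, drawer_front, foot, side_panel, stretcher}
7. dowel@(-2, -2) [-y clear] — {back_panel, divider, dowel, drawer_front, foot, side_panel, stretcher}

drawer_front; back_panel; side_panel; divider; stretcher; foot; dowel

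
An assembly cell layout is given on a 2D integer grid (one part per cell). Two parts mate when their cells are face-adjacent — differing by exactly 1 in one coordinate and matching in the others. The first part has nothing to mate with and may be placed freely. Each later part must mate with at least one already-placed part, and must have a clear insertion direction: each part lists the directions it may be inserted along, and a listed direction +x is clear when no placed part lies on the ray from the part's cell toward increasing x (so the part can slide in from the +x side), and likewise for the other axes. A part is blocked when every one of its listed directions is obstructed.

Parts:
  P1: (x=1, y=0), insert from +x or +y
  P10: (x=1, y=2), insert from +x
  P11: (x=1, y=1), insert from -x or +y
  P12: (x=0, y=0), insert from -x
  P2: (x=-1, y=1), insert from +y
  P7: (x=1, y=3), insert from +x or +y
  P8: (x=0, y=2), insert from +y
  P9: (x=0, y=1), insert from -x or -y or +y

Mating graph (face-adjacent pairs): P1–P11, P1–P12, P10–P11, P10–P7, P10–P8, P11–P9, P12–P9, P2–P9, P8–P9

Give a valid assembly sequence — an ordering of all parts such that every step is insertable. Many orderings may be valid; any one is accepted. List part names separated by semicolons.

P11; P1; P10; P8; P7; P12; P9; P2

1. P11@(1, 1) [-x clear] — {P11}
2. P1@(1, 0) [+x clear] — {P1, P11}
3. P10@(1, 2) [+x clear] — {P1, P10, P11}
4. P8@(0, 2) [+y clear] — {P1, P10, P11, P8}
5. P7@(1, 3) [+x clear] — {P1, P10, P11, P7, P8}
6. P12@(0, 0) [-x clear] — {P1, P10, P11, P12, P7, P8}
7. P9@(0, 1) [-x clear] — {P1, P10, P11, P12, P7, P8, P9}
8. P2@(-1, 1) [+y clear] — {P1, P10, P11, P12, P2, P7, P8, P9}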